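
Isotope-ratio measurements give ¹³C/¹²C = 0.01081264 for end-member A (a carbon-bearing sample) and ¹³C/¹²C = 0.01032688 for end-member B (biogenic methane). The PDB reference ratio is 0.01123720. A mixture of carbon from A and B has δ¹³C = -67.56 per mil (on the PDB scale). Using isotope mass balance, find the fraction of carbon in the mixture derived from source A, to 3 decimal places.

0.311

δ_A = (0.01081264/0.01123720 − 1)×1000 = (0.962218 − 1)×1000 = -37.782 per mil
δ_B = (0.01032688/0.01123720 − 1)×1000 = (0.918990 − 1)×1000 = -81.010 per mil
f_A = (δ_mix − δ_B)/(δ_A − δ_B) = (-67.56 − (-81.010))/(-37.782 − (-81.010))
f_A = 13.450 / 43.228 = 0.3111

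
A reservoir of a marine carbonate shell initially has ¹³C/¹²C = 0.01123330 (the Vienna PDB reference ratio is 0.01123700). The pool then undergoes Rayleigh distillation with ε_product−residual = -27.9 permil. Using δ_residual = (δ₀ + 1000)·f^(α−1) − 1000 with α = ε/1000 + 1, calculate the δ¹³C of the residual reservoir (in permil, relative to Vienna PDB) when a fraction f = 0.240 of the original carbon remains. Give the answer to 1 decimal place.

40.3 permil

δ₀ = (0.01123330/0.01123700 − 1)×1000 = (0.999671 − 1)×1000 = -0.329 permil
α − 1 = ε/1000 = -0.0279
f^(α−1) = 0.240^(-0.0279) = 1.040620
δ_res = (-0.329 + 1000) × 1.040620 − 1000 = 1040.277 − 1000 = 40.28 permil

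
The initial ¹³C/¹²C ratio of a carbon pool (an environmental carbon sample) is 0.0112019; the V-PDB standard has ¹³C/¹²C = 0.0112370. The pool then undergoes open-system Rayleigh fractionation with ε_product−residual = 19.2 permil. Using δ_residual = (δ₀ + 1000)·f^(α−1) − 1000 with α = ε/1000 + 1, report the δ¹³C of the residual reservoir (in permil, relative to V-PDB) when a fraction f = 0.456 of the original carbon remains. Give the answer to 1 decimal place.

-18.0 permil

δ₀ = (0.0112019/0.0112370 − 1)×1000 = (0.996876 − 1)×1000 = -3.124 permil
α − 1 = ε/1000 = 0.0192
f^(α−1) = 0.456^(0.0192) = 0.985036
δ_res = (-3.124 + 1000) × 0.985036 − 1000 = 981.959 − 1000 = -18.04 permil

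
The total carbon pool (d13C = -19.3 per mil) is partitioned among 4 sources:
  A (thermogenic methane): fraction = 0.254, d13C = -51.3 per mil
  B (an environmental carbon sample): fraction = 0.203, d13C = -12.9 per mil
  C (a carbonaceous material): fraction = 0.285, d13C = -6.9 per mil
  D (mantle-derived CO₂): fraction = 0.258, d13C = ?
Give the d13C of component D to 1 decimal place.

-6.5 per mil

Isotope mass balance: δ_bulk = Σ fᵢ·δᵢ.
-19.3 = 0.254×(-51.3) + 0.203×(-12.9) + 0.285×(-6.9) + 0.258×δ_D
0.258·δ_D = -19.3 − (-17.615) = -1.685
δ_D = -1.685 / 0.258 = -6.53 per mil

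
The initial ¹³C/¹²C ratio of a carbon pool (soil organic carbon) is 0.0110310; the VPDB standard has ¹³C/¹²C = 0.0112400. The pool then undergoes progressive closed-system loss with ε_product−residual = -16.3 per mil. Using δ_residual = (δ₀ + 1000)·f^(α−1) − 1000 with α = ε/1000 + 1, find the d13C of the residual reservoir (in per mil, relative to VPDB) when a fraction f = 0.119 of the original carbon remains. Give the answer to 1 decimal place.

16.1 per mil

δ₀ = (0.0110310/0.0112400 − 1)×1000 = (0.981406 − 1)×1000 = -18.594 per mil
α − 1 = ε/1000 = -0.0163
f^(α−1) = 0.119^(-0.0163) = 1.035306
δ_res = (-18.594 + 1000) × 1.035306 − 1000 = 1016.055 − 1000 = 16.05 per mil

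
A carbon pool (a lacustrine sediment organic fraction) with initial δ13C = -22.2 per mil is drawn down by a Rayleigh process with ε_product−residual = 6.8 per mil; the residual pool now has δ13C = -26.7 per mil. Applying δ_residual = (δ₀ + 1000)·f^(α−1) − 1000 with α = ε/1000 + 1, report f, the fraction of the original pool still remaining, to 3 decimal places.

0.507

α − 1 = ε/1000 = 0.0068
(δ_res + 1000)/(δ₀ + 1000) = (-26.7 + 1000)/(-22.2 + 1000) = 973.3/977.8 = 0.995398
f = 0.995398^(1/0.0068) = exp(ln(0.995398)/0.0068) = exp(-0.00461/0.0068)
f = exp(-0.6784) = 0.5075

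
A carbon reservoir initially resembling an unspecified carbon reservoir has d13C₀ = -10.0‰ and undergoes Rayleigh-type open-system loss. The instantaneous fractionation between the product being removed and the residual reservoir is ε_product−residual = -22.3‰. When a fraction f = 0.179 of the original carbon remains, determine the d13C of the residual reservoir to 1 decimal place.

Rayleigh residual: δ_res = (δ₀ + 1000)·f^(α−1) − 1000
α = ε/1000 + 1 = 0.97770, so α − 1 = -0.02230
f^(α−1) = 0.179^(-0.02230) = 1.039110
δ_res = (-10.0 + 1000) × 1.039110 − 1000 = 1028.719 − 1000 = 28.72‰

28.7‰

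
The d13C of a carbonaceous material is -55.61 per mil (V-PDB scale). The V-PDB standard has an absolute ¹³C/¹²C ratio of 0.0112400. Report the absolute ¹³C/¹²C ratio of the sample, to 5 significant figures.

R_sample = R_standard × (d13C/1000 + 1)
R_sample = 0.0112400 × (-55.61/1000 + 1) = 0.0112400 × 0.944390
R_sample = 0.0106149

0.010615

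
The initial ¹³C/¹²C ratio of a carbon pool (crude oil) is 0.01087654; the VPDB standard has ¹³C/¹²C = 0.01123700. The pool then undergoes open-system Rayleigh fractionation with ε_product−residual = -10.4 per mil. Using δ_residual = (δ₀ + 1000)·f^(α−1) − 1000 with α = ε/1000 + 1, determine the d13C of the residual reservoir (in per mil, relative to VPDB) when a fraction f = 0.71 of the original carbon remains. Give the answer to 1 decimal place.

-28.6 per mil

δ₀ = (0.01087654/0.01123700 − 1)×1000 = (0.967922 − 1)×1000 = -32.078 per mil
α − 1 = ε/1000 = -0.0104
f^(α−1) = 0.71^(-0.0104) = 1.003568
δ_res = (-32.078 + 1000) × 1.003568 − 1000 = 971.376 − 1000 = -28.62 per mil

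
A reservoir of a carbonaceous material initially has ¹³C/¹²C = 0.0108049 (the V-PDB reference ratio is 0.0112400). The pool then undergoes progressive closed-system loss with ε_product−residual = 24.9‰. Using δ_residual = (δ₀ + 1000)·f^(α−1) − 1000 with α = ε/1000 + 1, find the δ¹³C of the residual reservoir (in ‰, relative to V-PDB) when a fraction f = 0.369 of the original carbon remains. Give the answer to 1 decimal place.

δ₀ = (0.0108049/0.0112400 − 1)×1000 = (0.961290 − 1)×1000 = -38.710‰
α − 1 = ε/1000 = 0.0249
f^(α−1) = 0.369^(0.0249) = 0.975481
δ_res = (-38.710 + 1000) × 0.975481 − 1000 = 937.720 − 1000 = -62.28‰

-62.3‰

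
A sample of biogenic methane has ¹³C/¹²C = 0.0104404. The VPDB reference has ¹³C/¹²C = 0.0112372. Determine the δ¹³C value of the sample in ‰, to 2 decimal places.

δ¹³C = (R_sample / R_standard − 1) × 1000
R_sample / R_standard = 0.0104404 / 0.0112372 = 0.929093
δ¹³C = (0.929093 − 1) × 1000 = -70.907‰

-70.91‰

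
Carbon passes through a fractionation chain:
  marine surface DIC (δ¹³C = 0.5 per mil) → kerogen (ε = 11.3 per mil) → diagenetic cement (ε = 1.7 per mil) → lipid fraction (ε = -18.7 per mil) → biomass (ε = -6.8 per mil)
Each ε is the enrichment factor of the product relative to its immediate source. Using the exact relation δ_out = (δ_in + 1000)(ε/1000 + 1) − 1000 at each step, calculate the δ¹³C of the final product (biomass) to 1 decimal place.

step 1: δ = (0.50 + 1000)·(11.3/1000 + 1) − 1000 = 11.81 per mil
step 2: δ = (11.81 + 1000)·(1.7/1000 + 1) − 1000 = 13.53 per mil
step 3: δ = (13.53 + 1000)·(-18.7/1000 + 1) − 1000 = -5.43 per mil
step 4: δ = (-5.43 + 1000)·(-6.8/1000 + 1) − 1000 = -12.19 per mil

-12.2 per mil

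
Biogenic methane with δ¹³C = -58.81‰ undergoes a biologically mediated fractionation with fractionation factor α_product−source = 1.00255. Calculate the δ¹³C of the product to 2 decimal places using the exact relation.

δ_product = (δ_source + 1000)·α − 1000
δ_product = (-58.81 + 1000) × 1.00255 − 1000
δ_product = 943.590 − 1000 = -56.410‰

-56.41‰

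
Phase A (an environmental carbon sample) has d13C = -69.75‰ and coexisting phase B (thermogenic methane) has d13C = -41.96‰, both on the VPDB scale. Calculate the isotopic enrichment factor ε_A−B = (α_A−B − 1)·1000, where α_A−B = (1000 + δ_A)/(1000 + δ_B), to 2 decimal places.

α_A−B = (1000 + -69.75) / (1000 + -41.96) = 930.25 / 958.04 = 0.970993
ε_A−B = (0.970993 − 1) × 1000 = -29.007‰
(The approximation ε ≈ δ_A − δ_B would give -27.79‰.)

-29.01‰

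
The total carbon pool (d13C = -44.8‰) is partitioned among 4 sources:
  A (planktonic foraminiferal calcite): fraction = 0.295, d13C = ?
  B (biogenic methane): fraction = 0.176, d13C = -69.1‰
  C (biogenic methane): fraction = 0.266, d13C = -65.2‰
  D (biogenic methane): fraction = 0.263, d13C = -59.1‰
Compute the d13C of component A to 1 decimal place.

Isotope mass balance: δ_bulk = Σ fᵢ·δᵢ.
-44.8 = 0.295×δ_A + 0.176×(-69.1) + 0.266×(-65.2) + 0.263×(-59.1)
0.295·δ_A = -44.8 − (-45.048) = 0.248
δ_A = 0.248 / 0.295 = 0.84‰

0.8‰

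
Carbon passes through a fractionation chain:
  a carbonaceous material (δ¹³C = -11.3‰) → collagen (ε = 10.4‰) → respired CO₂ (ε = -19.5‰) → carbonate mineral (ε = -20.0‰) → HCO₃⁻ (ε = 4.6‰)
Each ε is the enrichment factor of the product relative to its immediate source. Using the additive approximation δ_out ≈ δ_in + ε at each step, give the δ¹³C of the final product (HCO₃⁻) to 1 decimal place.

-35.8‰

step 1: δ ≈ -11.3 + (10.4) = -0.9‰
step 2: δ ≈ -0.9 + (-19.5) = -20.4‰
step 3: δ ≈ -20.4 + (-20.0) = -40.4‰
step 4: δ ≈ -40.4 + (4.6) = -35.8‰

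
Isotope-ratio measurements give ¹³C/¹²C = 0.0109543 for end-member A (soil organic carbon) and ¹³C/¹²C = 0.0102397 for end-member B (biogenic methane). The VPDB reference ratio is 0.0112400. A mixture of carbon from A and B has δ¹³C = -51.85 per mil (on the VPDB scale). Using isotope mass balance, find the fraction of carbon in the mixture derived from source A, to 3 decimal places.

0.584

δ_A = (0.0109543/0.0112400 − 1)×1000 = (0.974582 − 1)×1000 = -25.418 per mil
δ_B = (0.0102397/0.0112400 − 1)×1000 = (0.911005 − 1)×1000 = -88.995 per mil
f_A = (δ_mix − δ_B)/(δ_A − δ_B) = (-51.85 − (-88.995))/(-25.418 − (-88.995))
f_A = 37.145 / 63.577 = 0.5843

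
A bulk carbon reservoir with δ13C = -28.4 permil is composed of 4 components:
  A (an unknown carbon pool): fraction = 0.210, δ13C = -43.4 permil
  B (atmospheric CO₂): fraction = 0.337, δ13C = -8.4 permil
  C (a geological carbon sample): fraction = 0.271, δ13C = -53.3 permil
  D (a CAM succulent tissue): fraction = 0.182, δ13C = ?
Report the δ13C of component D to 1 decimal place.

-11.0 permil

Isotope mass balance: δ_bulk = Σ fᵢ·δᵢ.
-28.4 = 0.210×(-43.4) + 0.337×(-8.4) + 0.271×(-53.3) + 0.182×δ_D
0.182·δ_D = -28.4 − (-26.389) = -2.011
δ_D = -2.011 / 0.182 = -11.05 permil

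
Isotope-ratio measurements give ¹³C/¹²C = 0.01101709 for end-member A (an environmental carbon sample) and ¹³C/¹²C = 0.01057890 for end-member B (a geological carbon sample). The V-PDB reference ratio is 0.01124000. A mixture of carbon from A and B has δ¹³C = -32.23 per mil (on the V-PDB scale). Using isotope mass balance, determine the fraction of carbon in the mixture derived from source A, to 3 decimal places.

δ_A = (0.01101709/0.01124000 − 1)×1000 = (0.980168 − 1)×1000 = -19.832 per mil
δ_B = (0.01057890/0.01124000 − 1)×1000 = (0.941183 − 1)×1000 = -58.817 per mil
f_A = (δ_mix − δ_B)/(δ_A − δ_B) = (-32.23 − (-58.817))/(-19.832 − (-58.817))
f_A = 26.587 / 38.985 = 0.6820

0.682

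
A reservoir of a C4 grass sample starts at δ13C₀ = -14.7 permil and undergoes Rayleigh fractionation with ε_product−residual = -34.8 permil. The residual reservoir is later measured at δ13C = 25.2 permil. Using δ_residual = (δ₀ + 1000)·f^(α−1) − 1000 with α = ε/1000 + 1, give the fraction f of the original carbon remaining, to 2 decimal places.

0.32

α − 1 = ε/1000 = -0.0348
(δ_res + 1000)/(δ₀ + 1000) = (25.2 + 1000)/(-14.7 + 1000) = 1025.2/985.3 = 1.040495
f = 1.040495^(1/-0.0348) = exp(ln(1.040495)/-0.0348) = exp(0.03970/-0.0348)
f = exp(-1.1407) = 0.3196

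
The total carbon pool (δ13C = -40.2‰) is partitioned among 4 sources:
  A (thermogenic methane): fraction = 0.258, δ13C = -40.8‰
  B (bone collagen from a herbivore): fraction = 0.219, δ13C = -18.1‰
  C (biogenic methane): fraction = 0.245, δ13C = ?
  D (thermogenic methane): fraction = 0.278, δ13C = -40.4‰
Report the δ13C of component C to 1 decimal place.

Isotope mass balance: δ_bulk = Σ fᵢ·δᵢ.
-40.2 = 0.258×(-40.8) + 0.219×(-18.1) + 0.245×δ_C + 0.278×(-40.4)
0.245·δ_C = -40.2 − (-25.721) = -14.479
δ_C = -14.479 / 0.245 = -59.10‰

-59.1‰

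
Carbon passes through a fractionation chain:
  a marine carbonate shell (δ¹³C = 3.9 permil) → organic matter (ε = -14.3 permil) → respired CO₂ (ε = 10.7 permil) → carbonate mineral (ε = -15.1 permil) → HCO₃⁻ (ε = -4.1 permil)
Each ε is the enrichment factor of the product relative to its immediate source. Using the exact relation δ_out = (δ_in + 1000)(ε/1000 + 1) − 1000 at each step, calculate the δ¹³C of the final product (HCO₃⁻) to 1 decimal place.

step 1: δ = (3.90 + 1000)·(-14.3/1000 + 1) − 1000 = -10.46 permil
step 2: δ = (-10.46 + 1000)·(10.7/1000 + 1) − 1000 = 0.13 permil
step 3: δ = (0.13 + 1000)·(-15.1/1000 + 1) − 1000 = -14.97 permil
step 4: δ = (-14.97 + 1000)·(-4.1/1000 + 1) − 1000 = -19.01 permil

-19.0 permil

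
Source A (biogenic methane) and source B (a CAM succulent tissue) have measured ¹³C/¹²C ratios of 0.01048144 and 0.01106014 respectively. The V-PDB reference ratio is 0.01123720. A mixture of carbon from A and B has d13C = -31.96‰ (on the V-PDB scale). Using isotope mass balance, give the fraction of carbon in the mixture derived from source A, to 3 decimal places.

0.315

δ_A = (0.01048144/0.01123720 − 1)×1000 = (0.932745 − 1)×1000 = -67.255‰
δ_B = (0.01106014/0.01123720 − 1)×1000 = (0.984243 − 1)×1000 = -15.757‰
f_A = (δ_mix − δ_B)/(δ_A − δ_B) = (-31.96 − (-15.757))/(-67.255 − (-15.757))
f_A = -16.203 / -51.499 = 0.3146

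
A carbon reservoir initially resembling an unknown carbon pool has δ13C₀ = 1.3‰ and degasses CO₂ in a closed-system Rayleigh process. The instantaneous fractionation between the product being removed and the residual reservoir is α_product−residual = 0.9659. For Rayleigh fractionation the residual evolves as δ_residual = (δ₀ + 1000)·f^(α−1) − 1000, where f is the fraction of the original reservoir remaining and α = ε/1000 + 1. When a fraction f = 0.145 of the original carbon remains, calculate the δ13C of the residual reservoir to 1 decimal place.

69.5‰

Rayleigh residual: δ_res = (δ₀ + 1000)·f^(α−1) − 1000
α − 1 = -0.03410
f^(α−1) = 0.145^(-0.03410) = 1.068064
δ_res = (1.3 + 1000) × 1.068064 − 1000 = 1069.453 − 1000 = 69.45‰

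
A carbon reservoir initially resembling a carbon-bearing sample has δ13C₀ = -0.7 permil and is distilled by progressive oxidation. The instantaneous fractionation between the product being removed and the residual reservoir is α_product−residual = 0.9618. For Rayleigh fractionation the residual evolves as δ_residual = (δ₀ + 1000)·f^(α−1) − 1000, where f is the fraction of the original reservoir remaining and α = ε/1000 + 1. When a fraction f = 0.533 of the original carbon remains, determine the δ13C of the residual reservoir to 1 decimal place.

Rayleigh residual: δ_res = (δ₀ + 1000)·f^(α−1) − 1000
α − 1 = -0.03820
f^(α−1) = 0.533^(-0.03820) = 1.024328
δ_res = (-0.7 + 1000) × 1.024328 − 1000 = 1023.611 − 1000 = 23.61 permil

23.6 permil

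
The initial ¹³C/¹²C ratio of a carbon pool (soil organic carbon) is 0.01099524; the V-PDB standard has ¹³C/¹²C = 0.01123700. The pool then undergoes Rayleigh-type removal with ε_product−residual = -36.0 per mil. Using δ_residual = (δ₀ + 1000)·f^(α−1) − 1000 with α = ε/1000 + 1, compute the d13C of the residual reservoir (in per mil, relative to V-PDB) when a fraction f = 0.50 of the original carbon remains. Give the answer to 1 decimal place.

3.2 per mil

δ₀ = (0.01099524/0.01123700 − 1)×1000 = (0.978485 − 1)×1000 = -21.515 per mil
α − 1 = ε/1000 = -0.0360
f^(α−1) = 0.50^(-0.0360) = 1.025267
δ_res = (-21.515 + 1000) × 1.025267 − 1000 = 1003.209 − 1000 = 3.21 per mil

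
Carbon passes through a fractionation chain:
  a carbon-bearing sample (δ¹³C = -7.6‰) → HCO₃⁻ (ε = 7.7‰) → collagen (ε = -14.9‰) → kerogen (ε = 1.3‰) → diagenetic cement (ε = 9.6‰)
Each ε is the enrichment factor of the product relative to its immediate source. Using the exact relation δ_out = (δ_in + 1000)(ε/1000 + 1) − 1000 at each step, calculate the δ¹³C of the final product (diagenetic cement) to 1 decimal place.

step 1: δ = (-7.60 + 1000)·(7.7/1000 + 1) − 1000 = 0.04‰
step 2: δ = (0.04 + 1000)·(-14.9/1000 + 1) − 1000 = -14.86‰
step 3: δ = (-14.86 + 1000)·(1.3/1000 + 1) − 1000 = -13.58‰
step 4: δ = (-13.58 + 1000)·(9.6/1000 + 1) − 1000 = -4.11‰

-4.1‰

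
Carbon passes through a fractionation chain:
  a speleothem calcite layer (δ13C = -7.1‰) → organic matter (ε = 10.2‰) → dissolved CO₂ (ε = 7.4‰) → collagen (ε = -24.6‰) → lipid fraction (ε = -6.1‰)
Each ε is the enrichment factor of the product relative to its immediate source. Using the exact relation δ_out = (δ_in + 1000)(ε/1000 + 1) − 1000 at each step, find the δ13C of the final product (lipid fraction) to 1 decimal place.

-20.4‰

step 1: δ = (-7.10 + 1000)·(10.2/1000 + 1) − 1000 = 3.03‰
step 2: δ = (3.03 + 1000)·(7.4/1000 + 1) − 1000 = 10.45‰
step 3: δ = (10.45 + 1000)·(-24.6/1000 + 1) − 1000 = -14.41‰
step 4: δ = (-14.41 + 1000)·(-6.1/1000 + 1) − 1000 = -20.42‰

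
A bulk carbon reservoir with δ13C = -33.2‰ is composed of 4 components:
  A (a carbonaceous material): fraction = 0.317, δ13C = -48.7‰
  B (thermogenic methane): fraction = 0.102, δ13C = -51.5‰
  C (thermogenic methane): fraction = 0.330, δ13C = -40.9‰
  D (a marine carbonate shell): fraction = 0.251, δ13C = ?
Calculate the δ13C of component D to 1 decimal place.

3.9‰

Isotope mass balance: δ_bulk = Σ fᵢ·δᵢ.
-33.2 = 0.317×(-48.7) + 0.102×(-51.5) + 0.330×(-40.9) + 0.251×δ_D
0.251·δ_D = -33.2 − (-34.188) = 0.988
δ_D = 0.988 / 0.251 = 3.94‰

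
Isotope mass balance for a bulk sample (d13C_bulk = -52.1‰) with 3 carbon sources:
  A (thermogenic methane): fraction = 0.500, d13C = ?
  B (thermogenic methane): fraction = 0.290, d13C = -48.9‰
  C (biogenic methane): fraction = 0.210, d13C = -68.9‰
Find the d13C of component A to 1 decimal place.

Isotope mass balance: δ_bulk = Σ fᵢ·δᵢ.
-52.1 = 0.500×δ_A + 0.290×(-48.9) + 0.210×(-68.9)
0.500·δ_A = -52.1 − (-28.650) = -23.450
δ_A = -23.450 / 0.500 = -46.90‰

-46.9‰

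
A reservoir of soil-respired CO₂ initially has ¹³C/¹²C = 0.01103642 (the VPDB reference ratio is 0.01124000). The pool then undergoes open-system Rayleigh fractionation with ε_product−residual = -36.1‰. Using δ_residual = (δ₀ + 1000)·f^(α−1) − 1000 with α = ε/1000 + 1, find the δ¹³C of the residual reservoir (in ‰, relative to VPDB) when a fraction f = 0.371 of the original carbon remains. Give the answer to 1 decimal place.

δ₀ = (0.01103642/0.01124000 − 1)×1000 = (0.981888 − 1)×1000 = -18.112‰
α − 1 = ε/1000 = -0.0361
f^(α−1) = 0.371^(-0.0361) = 1.036443
δ_res = (-18.112 + 1000) × 1.036443 − 1000 = 1017.671 − 1000 = 17.67‰

17.7‰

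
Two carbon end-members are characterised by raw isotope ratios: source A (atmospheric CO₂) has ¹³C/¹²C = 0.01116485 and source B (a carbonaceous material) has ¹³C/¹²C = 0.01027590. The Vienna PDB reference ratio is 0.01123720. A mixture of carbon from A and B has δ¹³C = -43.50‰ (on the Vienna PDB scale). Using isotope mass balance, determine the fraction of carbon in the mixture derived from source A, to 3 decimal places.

0.532

δ_A = (0.01116485/0.01123720 − 1)×1000 = (0.993562 − 1)×1000 = -6.438‰
δ_B = (0.01027590/0.01123720 − 1)×1000 = (0.914454 − 1)×1000 = -85.546‰
f_A = (δ_mix − δ_B)/(δ_A − δ_B) = (-43.50 − (-85.546))/(-6.438 − (-85.546))
f_A = 42.046 / 79.108 = 0.5315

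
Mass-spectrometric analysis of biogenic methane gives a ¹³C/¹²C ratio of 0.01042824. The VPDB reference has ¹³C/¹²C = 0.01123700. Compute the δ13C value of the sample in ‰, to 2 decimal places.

δ13C = (R_sample / R_standard − 1) × 1000
R_sample / R_standard = 0.01042824 / 0.01123700 = 0.928027
δ13C = (0.928027 − 1) × 1000 = -71.973‰

-71.97‰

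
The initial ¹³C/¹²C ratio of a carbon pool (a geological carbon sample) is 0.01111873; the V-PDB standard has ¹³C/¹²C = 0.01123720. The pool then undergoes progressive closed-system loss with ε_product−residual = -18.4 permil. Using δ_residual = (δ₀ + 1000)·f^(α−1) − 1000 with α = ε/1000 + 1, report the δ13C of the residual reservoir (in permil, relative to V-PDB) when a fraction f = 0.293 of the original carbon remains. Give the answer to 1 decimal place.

12.1 permil

δ₀ = (0.01111873/0.01123720 − 1)×1000 = (0.989457 − 1)×1000 = -10.543 permil
α − 1 = ε/1000 = -0.0184
f^(α−1) = 0.293^(-0.0184) = 1.022845
δ_res = (-10.543 + 1000) × 1.022845 − 1000 = 1012.061 − 1000 = 12.06 permil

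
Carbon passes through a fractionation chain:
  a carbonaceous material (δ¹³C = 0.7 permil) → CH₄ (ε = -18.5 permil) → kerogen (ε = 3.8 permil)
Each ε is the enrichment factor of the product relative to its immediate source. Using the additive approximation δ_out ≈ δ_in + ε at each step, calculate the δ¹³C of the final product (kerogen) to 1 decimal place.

-14.0 permil

step 1: δ ≈ 0.7 + (-18.5) = -17.8 permil
step 2: δ ≈ -17.8 + (3.8) = -14.0 permil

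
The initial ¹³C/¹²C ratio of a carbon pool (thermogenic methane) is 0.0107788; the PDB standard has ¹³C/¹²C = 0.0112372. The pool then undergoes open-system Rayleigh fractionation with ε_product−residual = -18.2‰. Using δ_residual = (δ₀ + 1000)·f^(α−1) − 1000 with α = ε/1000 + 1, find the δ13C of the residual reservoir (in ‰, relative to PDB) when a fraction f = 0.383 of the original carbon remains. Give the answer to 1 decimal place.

δ₀ = (0.0107788/0.0112372 − 1)×1000 = (0.959207 − 1)×1000 = -40.793‰
α − 1 = ε/1000 = -0.0182
f^(α−1) = 0.383^(-0.0182) = 1.017620
δ_res = (-40.793 + 1000) × 1.017620 − 1000 = 976.108 − 1000 = -23.89‰

-23.9‰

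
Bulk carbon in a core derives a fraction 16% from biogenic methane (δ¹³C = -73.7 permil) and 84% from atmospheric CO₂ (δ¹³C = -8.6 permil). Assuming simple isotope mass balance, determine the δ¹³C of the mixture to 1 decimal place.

δ_mix = f_A·δ_A + f_B·δ_B
δ_mix = 0.16 × (-73.7) + 0.84 × (-8.6)
δ_mix = -11.79 + -7.22 = -19.02 permil

-19.0 permil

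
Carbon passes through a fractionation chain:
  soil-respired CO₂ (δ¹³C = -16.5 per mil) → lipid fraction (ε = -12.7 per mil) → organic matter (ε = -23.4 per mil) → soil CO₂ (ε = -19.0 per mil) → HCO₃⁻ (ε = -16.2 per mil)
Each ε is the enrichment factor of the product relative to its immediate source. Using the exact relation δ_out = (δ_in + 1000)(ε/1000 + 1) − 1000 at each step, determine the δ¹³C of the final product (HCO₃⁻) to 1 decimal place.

-84.8 per mil

step 1: δ = (-16.50 + 1000)·(-12.7/1000 + 1) − 1000 = -28.99 per mil
step 2: δ = (-28.99 + 1000)·(-23.4/1000 + 1) − 1000 = -51.71 per mil
step 3: δ = (-51.71 + 1000)·(-19.0/1000 + 1) − 1000 = -69.73 per mil
step 4: δ = (-69.73 + 1000)·(-16.2/1000 + 1) − 1000 = -84.80 per mil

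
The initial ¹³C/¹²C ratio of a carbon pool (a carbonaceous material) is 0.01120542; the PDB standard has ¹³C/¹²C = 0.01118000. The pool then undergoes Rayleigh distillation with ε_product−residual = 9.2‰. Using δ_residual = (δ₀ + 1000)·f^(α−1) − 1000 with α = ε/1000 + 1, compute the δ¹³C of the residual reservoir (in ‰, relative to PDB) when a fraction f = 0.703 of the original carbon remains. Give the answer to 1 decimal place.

δ₀ = (0.01120542/0.01118000 − 1)×1000 = (1.002274 − 1)×1000 = 2.274‰
α − 1 = ε/1000 = 0.0092
f^(α−1) = 0.703^(0.0092) = 0.996763
δ_res = (2.274 + 1000) × 0.996763 − 1000 = 999.030 − 1000 = -0.97‰

-1.0‰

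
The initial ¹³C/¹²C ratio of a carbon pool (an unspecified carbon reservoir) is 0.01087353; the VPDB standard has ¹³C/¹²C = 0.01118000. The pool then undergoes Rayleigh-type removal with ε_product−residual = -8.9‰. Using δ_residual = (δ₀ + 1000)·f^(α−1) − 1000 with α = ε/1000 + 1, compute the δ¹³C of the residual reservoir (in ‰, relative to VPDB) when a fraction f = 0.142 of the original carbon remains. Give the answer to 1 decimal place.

-10.4‰

δ₀ = (0.01087353/0.01118000 − 1)×1000 = (0.972588 − 1)×1000 = -27.412‰
α − 1 = ε/1000 = -0.0089
f^(α−1) = 0.142^(-0.0089) = 1.017524
δ_res = (-27.412 + 1000) × 1.017524 − 1000 = 989.631 − 1000 = -10.37‰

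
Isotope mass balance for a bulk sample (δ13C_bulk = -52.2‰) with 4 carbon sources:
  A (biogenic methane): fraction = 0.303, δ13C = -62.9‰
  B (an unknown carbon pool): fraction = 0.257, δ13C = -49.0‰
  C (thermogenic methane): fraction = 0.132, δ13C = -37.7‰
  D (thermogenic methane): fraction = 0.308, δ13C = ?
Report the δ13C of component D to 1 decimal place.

Isotope mass balance: δ_bulk = Σ fᵢ·δᵢ.
-52.2 = 0.303×(-62.9) + 0.257×(-49.0) + 0.132×(-37.7) + 0.308×δ_D
0.308·δ_D = -52.2 − (-36.628) = -15.572
δ_D = -15.572 / 0.308 = -50.56‰

-50.6‰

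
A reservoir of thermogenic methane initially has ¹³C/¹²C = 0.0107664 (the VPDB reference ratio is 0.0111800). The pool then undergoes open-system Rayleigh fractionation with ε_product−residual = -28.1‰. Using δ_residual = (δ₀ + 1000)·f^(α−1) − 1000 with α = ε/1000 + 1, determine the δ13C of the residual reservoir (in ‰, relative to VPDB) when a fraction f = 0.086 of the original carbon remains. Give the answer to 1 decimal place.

31.7‰

δ₀ = (0.0107664/0.0111800 − 1)×1000 = (0.963005 − 1)×1000 = -36.995‰
α − 1 = ε/1000 = -0.0281
f^(α−1) = 0.086^(-0.0281) = 1.071373
δ_res = (-36.995 + 1000) × 1.071373 − 1000 = 1031.738 − 1000 = 31.74‰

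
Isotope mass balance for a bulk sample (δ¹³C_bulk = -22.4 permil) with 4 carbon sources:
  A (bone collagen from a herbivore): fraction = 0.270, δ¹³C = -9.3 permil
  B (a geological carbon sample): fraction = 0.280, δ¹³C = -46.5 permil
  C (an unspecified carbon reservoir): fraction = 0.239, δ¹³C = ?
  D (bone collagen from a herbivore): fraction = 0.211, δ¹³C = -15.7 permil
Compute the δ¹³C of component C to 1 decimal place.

-14.9 permil

Isotope mass balance: δ_bulk = Σ fᵢ·δᵢ.
-22.4 = 0.270×(-9.3) + 0.280×(-46.5) + 0.239×δ_C + 0.211×(-15.7)
0.239·δ_C = -22.4 − (-18.844) = -3.556
δ_C = -3.556 / 0.239 = -14.88 permil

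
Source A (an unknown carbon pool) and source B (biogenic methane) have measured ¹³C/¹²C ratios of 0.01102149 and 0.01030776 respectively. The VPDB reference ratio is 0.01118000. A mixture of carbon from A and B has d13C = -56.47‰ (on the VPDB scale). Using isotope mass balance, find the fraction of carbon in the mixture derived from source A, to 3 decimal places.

δ_A = (0.01102149/0.01118000 − 1)×1000 = (0.985822 − 1)×1000 = -14.178‰
δ_B = (0.01030776/0.01118000 − 1)×1000 = (0.921982 − 1)×1000 = -78.018‰
f_A = (δ_mix − δ_B)/(δ_A − δ_B) = (-56.47 − (-78.018))/(-14.178 − (-78.018))
f_A = 21.548 / 63.840 = 0.3375

0.338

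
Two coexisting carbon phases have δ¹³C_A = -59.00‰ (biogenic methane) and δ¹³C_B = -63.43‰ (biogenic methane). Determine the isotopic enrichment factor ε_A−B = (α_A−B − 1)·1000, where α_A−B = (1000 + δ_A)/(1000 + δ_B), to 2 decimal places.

α_A−B = (1000 + -59.00) / (1000 + -63.43) = 941.00 / 936.57 = 1.004730
ε_A−B = (1.004730 − 1) × 1000 = 4.730‰
(The approximation ε ≈ δ_A − δ_B would give 4.43‰.)

4.73‰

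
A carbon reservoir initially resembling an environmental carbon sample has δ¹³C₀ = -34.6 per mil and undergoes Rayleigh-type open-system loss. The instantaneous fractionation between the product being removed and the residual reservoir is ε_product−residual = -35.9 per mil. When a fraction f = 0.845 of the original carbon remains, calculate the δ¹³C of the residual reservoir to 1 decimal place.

-28.7 per mil

Rayleigh residual: δ_res = (δ₀ + 1000)·f^(α−1) − 1000
α = ε/1000 + 1 = 0.96410, so α − 1 = -0.03590
f^(α−1) = 0.845^(-0.03590) = 1.006065
δ_res = (-34.6 + 1000) × 1.006065 − 1000 = 971.255 − 1000 = -28.75 per mil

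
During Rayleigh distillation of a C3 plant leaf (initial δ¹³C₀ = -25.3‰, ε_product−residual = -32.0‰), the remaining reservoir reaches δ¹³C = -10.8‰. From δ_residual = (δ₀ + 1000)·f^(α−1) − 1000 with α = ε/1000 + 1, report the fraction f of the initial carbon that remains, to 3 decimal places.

α − 1 = ε/1000 = -0.0320
(δ_res + 1000)/(δ₀ + 1000) = (-10.8 + 1000)/(-25.3 + 1000) = 989.2/974.7 = 1.014876
f = 1.014876^(1/-0.0320) = exp(ln(1.014876)/-0.0320) = exp(0.01477/-0.0320)
f = exp(-0.4615) = 0.6304

0.630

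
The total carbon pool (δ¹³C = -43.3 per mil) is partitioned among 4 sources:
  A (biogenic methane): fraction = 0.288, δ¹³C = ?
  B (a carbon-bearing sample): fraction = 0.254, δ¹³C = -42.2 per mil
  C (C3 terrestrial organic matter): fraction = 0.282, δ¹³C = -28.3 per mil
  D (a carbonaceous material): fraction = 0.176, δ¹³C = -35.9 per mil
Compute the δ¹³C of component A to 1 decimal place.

-63.5 per mil

Isotope mass balance: δ_bulk = Σ fᵢ·δᵢ.
-43.3 = 0.288×δ_A + 0.254×(-42.2) + 0.282×(-28.3) + 0.176×(-35.9)
0.288·δ_A = -43.3 − (-25.018) = -18.282
δ_A = -18.282 / 0.288 = -63.48 per mil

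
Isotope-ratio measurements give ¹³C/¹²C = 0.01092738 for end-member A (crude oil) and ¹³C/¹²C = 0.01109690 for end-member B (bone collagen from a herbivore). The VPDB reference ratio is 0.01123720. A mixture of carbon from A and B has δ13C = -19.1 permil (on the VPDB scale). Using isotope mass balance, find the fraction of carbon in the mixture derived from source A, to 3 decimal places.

δ_A = (0.01092738/0.01123720 − 1)×1000 = (0.972429 − 1)×1000 = -27.571 permil
δ_B = (0.01109690/0.01123720 − 1)×1000 = (0.987515 − 1)×1000 = -12.485 permil
f_A = (δ_mix − δ_B)/(δ_A − δ_B) = (-19.1 − (-12.485))/(-27.571 − (-12.485))
f_A = -6.615 / -15.086 = 0.4385

0.438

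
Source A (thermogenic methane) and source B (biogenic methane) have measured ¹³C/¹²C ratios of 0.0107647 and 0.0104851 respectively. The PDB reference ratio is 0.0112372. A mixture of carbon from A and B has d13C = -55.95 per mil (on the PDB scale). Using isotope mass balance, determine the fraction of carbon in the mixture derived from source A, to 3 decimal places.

0.441

δ_A = (0.0107647/0.0112372 − 1)×1000 = (0.957952 − 1)×1000 = -42.048 per mil
δ_B = (0.0104851/0.0112372 − 1)×1000 = (0.933071 − 1)×1000 = -66.929 per mil
f_A = (δ_mix − δ_B)/(δ_A − δ_B) = (-55.95 − (-66.929))/(-42.048 − (-66.929))
f_A = 10.979 / 24.882 = 0.4413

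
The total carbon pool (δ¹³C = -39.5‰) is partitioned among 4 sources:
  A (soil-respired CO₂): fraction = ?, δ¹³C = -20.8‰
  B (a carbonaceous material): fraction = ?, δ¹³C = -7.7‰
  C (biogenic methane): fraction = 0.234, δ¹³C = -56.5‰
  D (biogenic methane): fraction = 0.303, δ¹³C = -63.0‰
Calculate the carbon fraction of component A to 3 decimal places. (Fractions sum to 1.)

0.277

Let f_A and f_B be the unknown fractions; fractions sum to 1 so f_A + f_B = 0.463.
Mass balance: Σ fᵢ·δᵢ = δ_bulk ⇒ f_A·(-20.8) + f_B·(-7.7) = -39.5 − (-32.310) = -7.190
Substitute f_B = 0.463 − f_A:
f_A·(-20.8 − -7.7) = -7.190 − 0.463×(-7.7) = -3.625
f_A = -3.625 / -13.1 = 0.2767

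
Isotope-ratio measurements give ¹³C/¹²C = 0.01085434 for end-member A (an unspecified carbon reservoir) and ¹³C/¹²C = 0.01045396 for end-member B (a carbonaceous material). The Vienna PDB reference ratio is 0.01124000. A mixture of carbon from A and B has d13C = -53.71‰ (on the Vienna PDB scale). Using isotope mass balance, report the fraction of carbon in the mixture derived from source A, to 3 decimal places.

δ_A = (0.01085434/0.01124000 − 1)×1000 = (0.965689 − 1)×1000 = -34.311‰
δ_B = (0.01045396/0.01124000 − 1)×1000 = (0.930068 − 1)×1000 = -69.932‰
f_A = (δ_mix − δ_B)/(δ_A − δ_B) = (-53.71 − (-69.932))/(-34.311 − (-69.932))
f_A = 16.222 / 35.621 = 0.4554

0.455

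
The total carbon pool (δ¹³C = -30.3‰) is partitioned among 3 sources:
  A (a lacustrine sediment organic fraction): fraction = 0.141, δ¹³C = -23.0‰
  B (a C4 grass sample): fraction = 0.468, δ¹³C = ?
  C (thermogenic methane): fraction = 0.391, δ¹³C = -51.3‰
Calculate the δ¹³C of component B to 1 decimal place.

Isotope mass balance: δ_bulk = Σ fᵢ·δᵢ.
-30.3 = 0.141×(-23.0) + 0.468×δ_B + 0.391×(-51.3)
0.468·δ_B = -30.3 − (-23.301) = -6.999
δ_B = -6.999 / 0.468 = -14.95‰

-15.0‰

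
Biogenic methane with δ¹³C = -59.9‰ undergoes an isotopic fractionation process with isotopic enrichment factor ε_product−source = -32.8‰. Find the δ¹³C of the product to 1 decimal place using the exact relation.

-90.7‰

To first order, δ_product ≈ δ_source + ε = -92.7‰.
Exactly, δ_product = (δ_source + 1000)·(ε/1000 + 1) − 1000.
δ_product = (-59.9 + 1000) × (-32.8/1000 + 1) − 1000
δ_product = -90.74‰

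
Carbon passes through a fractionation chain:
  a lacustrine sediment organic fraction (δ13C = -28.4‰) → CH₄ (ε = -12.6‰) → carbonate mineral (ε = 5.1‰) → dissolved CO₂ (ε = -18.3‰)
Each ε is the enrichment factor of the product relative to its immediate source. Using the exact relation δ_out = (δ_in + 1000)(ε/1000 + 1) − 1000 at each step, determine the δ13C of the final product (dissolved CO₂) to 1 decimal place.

step 1: δ = (-28.40 + 1000)·(-12.6/1000 + 1) − 1000 = -40.64‰
step 2: δ = (-40.64 + 1000)·(5.1/1000 + 1) − 1000 = -35.75‰
step 3: δ = (-35.75 + 1000)·(-18.3/1000 + 1) − 1000 = -53.40‰

-53.4‰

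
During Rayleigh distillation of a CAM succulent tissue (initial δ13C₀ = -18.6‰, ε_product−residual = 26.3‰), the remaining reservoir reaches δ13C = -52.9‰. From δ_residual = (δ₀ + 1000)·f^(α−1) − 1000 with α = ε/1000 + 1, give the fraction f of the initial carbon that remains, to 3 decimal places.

α − 1 = ε/1000 = 0.0263
(δ_res + 1000)/(δ₀ + 1000) = (-52.9 + 1000)/(-18.6 + 1000) = 947.1/981.4 = 0.965050
f = 0.965050^(1/0.0263) = exp(ln(0.965050)/0.0263) = exp(-0.03558/0.0263)
f = exp(-1.3527) = 0.2585

0.259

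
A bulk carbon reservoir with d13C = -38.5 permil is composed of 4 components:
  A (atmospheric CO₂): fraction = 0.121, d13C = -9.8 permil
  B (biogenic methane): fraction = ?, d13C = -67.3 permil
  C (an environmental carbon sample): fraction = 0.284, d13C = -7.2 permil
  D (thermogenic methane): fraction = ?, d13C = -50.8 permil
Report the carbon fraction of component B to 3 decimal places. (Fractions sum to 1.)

Let f_B and f_D be the unknown fractions; fractions sum to 1 so f_B + f_D = 0.595.
Mass balance: Σ fᵢ·δᵢ = δ_bulk ⇒ f_B·(-67.3) + f_D·(-50.8) = -38.5 − (-3.231) = -35.269
Substitute f_D = 0.595 − f_B:
f_B·(-67.3 − -50.8) = -35.269 − 0.595×(-50.8) = -5.043
f_B = -5.043 / -16.5 = 0.3057

0.306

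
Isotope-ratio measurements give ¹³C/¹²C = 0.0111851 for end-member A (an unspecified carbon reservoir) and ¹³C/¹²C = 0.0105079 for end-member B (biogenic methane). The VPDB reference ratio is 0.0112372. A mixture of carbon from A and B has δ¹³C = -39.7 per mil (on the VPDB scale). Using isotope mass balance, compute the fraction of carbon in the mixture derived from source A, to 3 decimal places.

δ_A = (0.0111851/0.0112372 − 1)×1000 = (0.995364 − 1)×1000 = -4.636 per mil
δ_B = (0.0105079/0.0112372 − 1)×1000 = (0.935099 − 1)×1000 = -64.901 per mil
f_A = (δ_mix − δ_B)/(δ_A − δ_B) = (-39.7 − (-64.901))/(-4.636 − (-64.901))
f_A = 25.201 / 60.264 = 0.4182

0.418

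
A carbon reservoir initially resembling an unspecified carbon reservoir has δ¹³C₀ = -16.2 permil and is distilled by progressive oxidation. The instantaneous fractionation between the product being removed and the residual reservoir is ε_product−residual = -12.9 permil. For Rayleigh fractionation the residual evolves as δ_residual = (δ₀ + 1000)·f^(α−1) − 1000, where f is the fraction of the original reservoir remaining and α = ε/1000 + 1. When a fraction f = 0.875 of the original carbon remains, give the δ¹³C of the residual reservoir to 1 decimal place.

Rayleigh residual: δ_res = (δ₀ + 1000)·f^(α−1) − 1000
α = ε/1000 + 1 = 0.98710, so α − 1 = -0.01290
f^(α−1) = 0.875^(-0.01290) = 1.001724
δ_res = (-16.2 + 1000) × 1.001724 − 1000 = 985.496 − 1000 = -14.50 permil

-14.5 permil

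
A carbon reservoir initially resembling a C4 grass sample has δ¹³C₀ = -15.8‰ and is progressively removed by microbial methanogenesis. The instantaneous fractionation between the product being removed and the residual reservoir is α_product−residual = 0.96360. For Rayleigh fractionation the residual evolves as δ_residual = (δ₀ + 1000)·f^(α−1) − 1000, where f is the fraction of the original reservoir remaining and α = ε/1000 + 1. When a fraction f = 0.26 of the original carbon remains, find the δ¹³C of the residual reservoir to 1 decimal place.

33.7‰

Rayleigh residual: δ_res = (δ₀ + 1000)·f^(α−1) − 1000
α − 1 = -0.03640
f^(α−1) = 0.26^(-0.03640) = 1.050256
δ_res = (-15.8 + 1000) × 1.050256 − 1000 = 1033.661 − 1000 = 33.66‰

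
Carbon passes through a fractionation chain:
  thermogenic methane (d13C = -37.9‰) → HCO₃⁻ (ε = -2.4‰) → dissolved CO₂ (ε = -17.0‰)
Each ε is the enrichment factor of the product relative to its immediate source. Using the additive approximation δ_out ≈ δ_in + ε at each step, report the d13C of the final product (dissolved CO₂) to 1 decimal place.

step 1: δ ≈ -37.9 + (-2.4) = -40.3‰
step 2: δ ≈ -40.3 + (-17.0) = -57.3‰

-57.3‰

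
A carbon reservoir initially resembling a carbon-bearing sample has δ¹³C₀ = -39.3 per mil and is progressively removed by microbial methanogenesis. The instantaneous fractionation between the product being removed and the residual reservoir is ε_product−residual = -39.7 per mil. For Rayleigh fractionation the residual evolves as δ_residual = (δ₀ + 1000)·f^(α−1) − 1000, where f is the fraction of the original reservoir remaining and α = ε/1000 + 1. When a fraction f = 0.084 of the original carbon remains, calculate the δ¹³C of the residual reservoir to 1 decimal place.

60.0 per mil

Rayleigh residual: δ_res = (δ₀ + 1000)·f^(α−1) − 1000
α = ε/1000 + 1 = 0.96030, so α − 1 = -0.03970
f^(α−1) = 0.084^(-0.03970) = 1.103332
δ_res = (-39.3 + 1000) × 1.103332 − 1000 = 1059.971 − 1000 = 59.97 per mil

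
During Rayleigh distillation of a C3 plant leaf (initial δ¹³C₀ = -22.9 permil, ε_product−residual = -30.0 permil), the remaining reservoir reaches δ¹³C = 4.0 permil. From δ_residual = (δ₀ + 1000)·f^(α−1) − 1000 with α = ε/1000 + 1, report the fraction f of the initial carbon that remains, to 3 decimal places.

α − 1 = ε/1000 = -0.0300
(δ_res + 1000)/(δ₀ + 1000) = (4.0 + 1000)/(-22.9 + 1000) = 1004.0/977.1 = 1.027530
f = 1.027530^(1/-0.0300) = exp(ln(1.027530)/-0.0300) = exp(0.02716/-0.0300)
f = exp(-0.9053) = 0.4044

0.404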